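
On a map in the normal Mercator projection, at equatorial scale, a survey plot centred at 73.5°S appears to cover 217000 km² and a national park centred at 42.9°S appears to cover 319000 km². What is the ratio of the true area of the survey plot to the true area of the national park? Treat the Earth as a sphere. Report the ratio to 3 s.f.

0.102

Mercator's areal exaggeration is sec²φ; hence true area = (apparent area) · cos²φ.
True area of survey plot: 217000 × cos²(73.5°) = 217000 × 0.08066 = 17500 km².
True area of national park: 319000 × cos²(42.9°) = 319000 × 0.5366 = 171200 km².
Ratio = 17500 / 171200 ≈ 0.102.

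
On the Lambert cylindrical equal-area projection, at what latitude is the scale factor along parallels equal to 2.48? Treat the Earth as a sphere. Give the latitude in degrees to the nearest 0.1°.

66.2°

The Lambert cylindrical equal-area projection is the cylindrical equal-area projection with its standard parallel at the equator (φ₀ = 0). For cylindrical equal-area with standard parallel φ₀, h = cos φ / cos φ₀ and k = cos φ₀ / cos φ, so h·k = 1.
k = cos φ₀ / cos φ = 2.48  ⇒  cos φ = cos 0° / 2.48 = 0.4032.
φ = arccos(0.4032) ≈ 66.2°.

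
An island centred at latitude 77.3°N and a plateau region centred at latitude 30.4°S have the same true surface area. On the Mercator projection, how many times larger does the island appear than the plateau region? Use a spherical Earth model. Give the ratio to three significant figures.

Mercator areal scale is sec²φ.
At 77.3°: sec²(77.3°) = 1/0.2198² = 20.69.
At 30.4°: sec²(30.4°) = 1/0.8625² = 1.344.
Ratio = 20.69/1.344 = cos²(30.4°)/cos²(77.3°) ≈ 15.4.

15.4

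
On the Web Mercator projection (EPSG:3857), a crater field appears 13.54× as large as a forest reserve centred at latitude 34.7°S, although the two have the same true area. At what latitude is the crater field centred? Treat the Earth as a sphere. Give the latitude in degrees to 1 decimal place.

Mercator areal scale is sec²φ, so apparent-area ratio = sec²φ₁ / sec²φ₂ = cos²φ₂ / cos²φ₁.
cos²φ₂ / cos²φ₁ = 13.54  ⇒  cos φ₁ = cos 34.7° / √13.54 = 0.8221/3.680 = 0.2234.
φ₁ = arccos(0.2234) ≈ 77.1°.

77.1°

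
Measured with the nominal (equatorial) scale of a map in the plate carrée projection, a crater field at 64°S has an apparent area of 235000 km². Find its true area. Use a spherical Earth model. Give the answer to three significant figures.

103000 km²

For the equirectangular projection with φ₀ = 0 (plate carrée), h = 1 along meridians and k = sec φ along parallels.
Areal scale = h·k = 1 × sec φ; at 64°, h = 1.000, k = 2.281, so h·k = 2.281.
True area = apparent / (areal scale) = 235000 / 2.281 ≈ 103000 km².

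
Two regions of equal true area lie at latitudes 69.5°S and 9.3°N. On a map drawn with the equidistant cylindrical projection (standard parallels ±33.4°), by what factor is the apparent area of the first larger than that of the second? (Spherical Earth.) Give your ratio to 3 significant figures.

2.82

In the equirectangular projection with standard parallel φ₀ = 33.4° (x = Rλ cos φ₀, y = Rφ), meridians are true-scale (h = 1) and the parallel scale is k = cos φ₀ / cos φ.
Areal scale at 69.5°: h·k = 1.000 × 2.384 = 2.384.
Areal scale at 9.3°: h·k = 1.000 × 0.8460 = 0.8460.
Ratio = 2.384/0.8460 ≈ 2.82.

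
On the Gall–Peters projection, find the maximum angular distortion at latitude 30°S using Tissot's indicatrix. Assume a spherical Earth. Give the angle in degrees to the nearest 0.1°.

Gall–Peters is a cylindrical equal-area projection with standard parallels at ±45°. A cylindrical equal-area projection with standard parallel φ₀ has meridian scale h = cos φ / cos φ₀ and parallel scale k = cos φ₀ / cos φ (so areas are preserved, h·k = 1).
At 30°: h = 1.225, k = 0.8165; principal scales a = 1.225, b = 0.8165.
sin(ω/2) = (a − b)/(a + b) = 0.4082/2.041 = 0.2000, so ω = 2 arcsin(0.2000) ≈ 23.1°.

23.1°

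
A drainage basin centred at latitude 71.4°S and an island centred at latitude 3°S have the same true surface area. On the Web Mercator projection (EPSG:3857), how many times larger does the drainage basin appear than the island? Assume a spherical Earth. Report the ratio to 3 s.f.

9.80

Mercator is conformal with k = sec φ, so areal scale = k² = sec²φ.
At 71.4°: sec²(71.4°) = 1/0.3190² = 9.829.
At 3°: sec²(3°) = 1/0.9986² = 1.003.
Ratio = 9.829/1.003 = cos²(3°)/cos²(71.4°) ≈ 9.80.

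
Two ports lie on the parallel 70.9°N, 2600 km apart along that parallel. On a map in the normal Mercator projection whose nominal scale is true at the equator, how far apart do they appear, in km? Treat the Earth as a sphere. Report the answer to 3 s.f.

Mercator is conformal, so the point scale is isotropic: h = k = sec φ = 1/cos φ.
Along the parallel, k = sec 70.9° = 1/0.3272 = 3.056.
Map distance = 2600 × 3.056 ≈ 7950 km.

7950 km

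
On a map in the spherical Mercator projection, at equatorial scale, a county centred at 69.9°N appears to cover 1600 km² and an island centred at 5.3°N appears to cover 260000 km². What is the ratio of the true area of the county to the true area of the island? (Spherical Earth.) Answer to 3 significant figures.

0.000733

Since Mercator area scale is 1/cos²φ, the true area equals the apparent area multiplied by cos²φ.
True area of county: 1600 × cos²(69.9°) = 1600 × 0.1181 = 189.0 km².
True area of island: 260000 × cos²(5.3°) = 260000 × 0.9915 = 257800 km².
Ratio = 189.0 / 257800 ≈ 0.000733.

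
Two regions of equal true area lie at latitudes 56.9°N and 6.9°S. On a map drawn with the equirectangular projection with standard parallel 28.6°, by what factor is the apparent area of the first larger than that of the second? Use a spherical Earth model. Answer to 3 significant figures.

1.82

In the equirectangular projection with standard parallel φ₀ = 28.6° (x = Rλ cos φ₀, y = Rφ), meridians are true-scale (h = 1) and the parallel scale is k = cos φ₀ / cos φ.
Areal scale at 56.9°: h·k = 1.000 × 1.608 = 1.608.
Areal scale at 6.9°: h·k = 1.000 × 0.8844 = 0.8844.
Ratio = 1.608/0.8844 ≈ 1.82.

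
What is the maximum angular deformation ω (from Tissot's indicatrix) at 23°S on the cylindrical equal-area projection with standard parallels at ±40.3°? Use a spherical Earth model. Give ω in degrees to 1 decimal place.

A cylindrical equal-area projection with standard parallel φ₀ has meridian scale h = cos φ / cos φ₀ and parallel scale k = cos φ₀ / cos φ (so areas are preserved, h·k = 1).
At 23°: h = 1.207, k = 0.8285; principal scales a = 1.207, b = 0.8285.
sin(ω/2) = (a − b)/(a + b) = 0.3784/2.035 = 0.1859, so ω = 2 arcsin(0.1859) ≈ 21.4°.

21.4°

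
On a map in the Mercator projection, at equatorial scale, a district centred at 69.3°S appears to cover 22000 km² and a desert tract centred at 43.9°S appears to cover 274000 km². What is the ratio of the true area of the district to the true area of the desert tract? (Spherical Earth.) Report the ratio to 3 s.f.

Mercator's areal exaggeration is sec²φ; hence true area = (apparent area) · cos²φ.
True area of district: 22000 × cos²(69.3°) = 22000 × 0.1249 = 2749 km².
True area of desert tract: 274000 × cos²(43.9°) = 274000 × 0.5192 = 142300 km².
Ratio = 2749 / 142300 ≈ 0.0193.

0.0193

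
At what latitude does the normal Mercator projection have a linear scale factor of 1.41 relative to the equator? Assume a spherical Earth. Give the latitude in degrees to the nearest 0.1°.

Mercator scale is k = sec φ = 1/cos φ.
1/cos φ = 1.41  ⇒  cos φ = 0.7092  ⇒  φ = arccos(0.7092) ≈ 44.8°.

44.8°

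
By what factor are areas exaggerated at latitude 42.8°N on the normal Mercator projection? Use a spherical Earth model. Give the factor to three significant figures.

For Mercator, h = k = sec φ (a conformal cylindrical projection has a single point scale, 1/cos φ).
Areal scale = k² = sec²φ = 1/cos²(42.8°) = 1/0.7337² = 1.857.

1.86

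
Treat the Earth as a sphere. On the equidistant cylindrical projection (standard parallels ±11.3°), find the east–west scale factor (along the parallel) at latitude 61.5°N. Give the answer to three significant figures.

In the equirectangular projection with standard parallel φ₀ = 11.3° (x = Rλ cos φ₀, y = Rφ), meridians are true-scale (h = 1) and the parallel scale is k = cos φ₀ / cos φ.
k = cos 11.3° / cos 61.5° = 0.9806/0.4772 = 2.055.

2.06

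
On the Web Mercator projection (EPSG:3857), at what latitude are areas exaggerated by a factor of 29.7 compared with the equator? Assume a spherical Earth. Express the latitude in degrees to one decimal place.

Mercator areal scale is sec²φ.
sec²φ = 29.7  ⇒  cos²φ = 0.03367  ⇒  cos φ = 0.1835.
φ = arccos(0.1835) ≈ 79.4°.

79.4°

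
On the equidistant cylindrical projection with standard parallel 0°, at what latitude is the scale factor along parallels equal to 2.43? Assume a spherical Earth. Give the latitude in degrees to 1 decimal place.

Plate carrée: h = 1, k = sec φ along parallels.
sec φ = 2.43  ⇒  cos φ = 0.4115  ⇒  φ ≈ 65.7°.

65.7°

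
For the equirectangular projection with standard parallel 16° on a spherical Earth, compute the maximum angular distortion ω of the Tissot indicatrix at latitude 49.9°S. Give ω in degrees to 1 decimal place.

22.8°

In the equirectangular projection with standard parallel φ₀ = 16° (x = Rλ cos φ₀, y = Rφ), meridians are true-scale (h = 1) and the parallel scale is k = cos φ₀ / cos φ.
At 49.9°: h = 1.000, k = 1.492; principal scales a = 1.492, b = 1.000.
sin(ω/2) = (a − b)/(a + b) = 0.4924/2.492 = 0.1975, so ω = 2 arcsin(0.1975) ≈ 22.8°.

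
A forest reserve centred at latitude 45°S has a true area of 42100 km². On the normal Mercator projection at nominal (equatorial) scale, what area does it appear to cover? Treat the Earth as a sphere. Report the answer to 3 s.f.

84200 km²

For Mercator, h = k = sec φ (a conformal cylindrical projection has a single point scale, 1/cos φ).
Areal scale = k² = sec²φ = 1/cos²(45°) = 1/0.7071² = 2.000.
Apparent area = 42100 × 2.000 ≈ 84200 km².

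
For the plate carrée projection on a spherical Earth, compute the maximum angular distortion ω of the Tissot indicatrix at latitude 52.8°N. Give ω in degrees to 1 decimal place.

For the equirectangular projection with φ₀ = 0 (plate carrée), h = 1 along meridians and k = sec φ along parallels.
At 52.8°: h = 1.000, k = 1.654; principal scales a = 1.654, b = 1.000.
sin(ω/2) = (a − b)/(a + b) = 0.6540/2.654 = 0.2464, so ω = 2 arcsin(0.2464) ≈ 28.5°.

28.5°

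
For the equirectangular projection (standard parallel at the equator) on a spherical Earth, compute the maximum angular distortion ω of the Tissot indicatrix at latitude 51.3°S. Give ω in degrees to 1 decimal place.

26.7°

For the equirectangular projection with φ₀ = 0 (plate carrée), h = 1 along meridians and k = sec φ along parallels.
At 51.3°: h = 1.000, k = 1.599; principal scales a = 1.599, b = 1.000.
sin(ω/2) = (a − b)/(a + b) = 0.5994/2.599 = 0.2306, so ω = 2 arcsin(0.2306) ≈ 26.7°.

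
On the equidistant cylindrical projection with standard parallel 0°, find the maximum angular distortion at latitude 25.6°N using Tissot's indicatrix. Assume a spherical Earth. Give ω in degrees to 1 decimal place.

In the plate carrée (x = Rλ, y = Rφ), meridians are true-scale (h = 1) and parallels are stretched by k = sec φ.
At 25.6°: h = 1.000, k = 1.109; principal scales a = 1.109, b = 1.000.
sin(ω/2) = (a − b)/(a + b) = 0.1089/2.109 = 0.05162, so ω = 2 arcsin(0.05162) ≈ 5.9°.

5.9°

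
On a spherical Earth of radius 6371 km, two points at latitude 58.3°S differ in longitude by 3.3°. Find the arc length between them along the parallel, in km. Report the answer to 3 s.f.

Arc length along a parallel = R cos φ · Δλ (with Δλ in radians).
= 6371 × cos 58.3° × (3.3° × π/180) = 6371 × 0.5255 × 0.05760 ≈ 193 km.

193 km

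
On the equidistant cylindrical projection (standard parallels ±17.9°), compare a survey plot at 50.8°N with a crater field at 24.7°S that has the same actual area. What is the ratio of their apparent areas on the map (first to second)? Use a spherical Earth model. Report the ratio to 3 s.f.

In the equirectangular projection with standard parallel φ₀ = 17.9° (x = Rλ cos φ₀, y = Rφ), meridians are true-scale (h = 1) and the parallel scale is k = cos φ₀ / cos φ.
Areal scale at 50.8°: h·k = 1.000 × 1.506 = 1.506.
Areal scale at 24.7°: h·k = 1.000 × 1.047 = 1.047.
Ratio = 1.506/1.047 ≈ 1.44.

1.44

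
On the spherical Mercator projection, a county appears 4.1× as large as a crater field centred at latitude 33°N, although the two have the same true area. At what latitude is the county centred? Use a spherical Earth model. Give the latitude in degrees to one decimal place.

On Mercator, (apparent₁)/(apparent₂) = sec²φ₁ / sec²φ₂ when true areas are equal.
cos²φ₂ / cos²φ₁ = 4.1  ⇒  cos φ₁ = cos 33° / √4.1 = 0.8387/2.025 = 0.4142.
φ₁ = arccos(0.4142) ≈ 65.5°.

65.5°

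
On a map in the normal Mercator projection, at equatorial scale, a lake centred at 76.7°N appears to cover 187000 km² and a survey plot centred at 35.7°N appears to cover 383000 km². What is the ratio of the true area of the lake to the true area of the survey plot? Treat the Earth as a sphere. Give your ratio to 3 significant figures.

Mercator's areal exaggeration is sec²φ; hence true area = (apparent area) · cos²φ.
True area of lake: 187000 × cos²(76.7°) = 187000 × 0.05292 = 9897 km².
True area of survey plot: 383000 × cos²(35.7°) = 383000 × 0.6595 = 252600 km².
Ratio = 9897 / 252600 ≈ 0.0392.

0.0392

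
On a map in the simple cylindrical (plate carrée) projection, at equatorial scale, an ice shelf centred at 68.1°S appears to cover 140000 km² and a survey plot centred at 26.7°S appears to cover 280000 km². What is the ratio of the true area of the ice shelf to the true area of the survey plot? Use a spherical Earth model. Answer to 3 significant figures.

0.209

On the plate carrée, areal scale = h·k = 1 × sec φ, so true area = apparent × cos φ.
True area of ice shelf: 140000 × cos(68.1°) = 140000 × 0.3730 = 52220 km².
True area of survey plot: 280000 × cos(26.7°) = 280000 × 0.8934 = 250100 km².
Ratio = 52220 / 250100 ≈ 0.209.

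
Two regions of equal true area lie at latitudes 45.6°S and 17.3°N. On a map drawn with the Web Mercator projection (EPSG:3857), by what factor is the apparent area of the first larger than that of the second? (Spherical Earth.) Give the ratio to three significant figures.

Mercator areal scale is sec²φ.
At 45.6°: sec²(45.6°) = 1/0.6997² = 2.043.
At 17.3°: sec²(17.3°) = 1/0.9548² = 1.097.
Ratio = 2.043/1.097 = cos²(17.3°)/cos²(45.6°) ≈ 1.86.

1.86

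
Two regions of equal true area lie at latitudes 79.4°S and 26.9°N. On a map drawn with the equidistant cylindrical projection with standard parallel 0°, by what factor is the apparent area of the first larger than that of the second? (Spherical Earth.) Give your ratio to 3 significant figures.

4.85

For the equirectangular projection with φ₀ = 0 (plate carrée), h = 1 along meridians and k = sec φ along parallels.
Areal scale at 79.4°: h·k = 1.000 × 5.436 = 5.436.
Areal scale at 26.9°: h·k = 1.000 × 1.121 = 1.121.
Ratio = 5.436/1.121 ≈ 4.85.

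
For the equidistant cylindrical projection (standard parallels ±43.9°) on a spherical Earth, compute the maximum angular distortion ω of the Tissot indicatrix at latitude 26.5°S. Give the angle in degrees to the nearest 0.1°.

The equidistant cylindrical projection with φ₀ = 43.9° has h = 1 (meridians true) and k = cos φ₀ / cos φ along parallels.
At 26.5°: h = 1.000, k = 0.8051; principal scales a = 1.000, b = 0.8051.
sin(ω/2) = (a − b)/(a + b) = 0.1949/1.805 = 0.1079, so ω = 2 arcsin(0.1079) ≈ 12.4°.

12.4°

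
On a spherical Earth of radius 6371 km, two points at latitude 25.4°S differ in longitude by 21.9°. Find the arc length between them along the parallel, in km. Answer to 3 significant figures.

2200 km

Arc length along a parallel = R cos φ · Δλ (with Δλ in radians).
= 6371 × cos 25.4° × (21.9° × π/180) = 6371 × 0.9033 × 0.3822 ≈ 2200 km.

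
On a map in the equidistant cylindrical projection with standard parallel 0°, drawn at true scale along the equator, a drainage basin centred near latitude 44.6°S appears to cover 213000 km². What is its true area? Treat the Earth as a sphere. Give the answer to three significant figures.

In the plate carrée (x = Rλ, y = Rφ), meridians are true-scale (h = 1) and parallels are stretched by k = sec φ.
Areal scale = h·k = 1 × sec φ; at 44.6°, h = 1.000, k = 1.404, so h·k = 1.404.
True area = apparent / (areal scale) = 213000 / 1.404 ≈ 152000 km².

152000 km²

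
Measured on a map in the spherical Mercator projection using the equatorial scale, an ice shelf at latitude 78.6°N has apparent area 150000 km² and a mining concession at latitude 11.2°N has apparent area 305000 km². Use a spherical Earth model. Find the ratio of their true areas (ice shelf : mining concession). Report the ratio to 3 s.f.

On Mercator the areal scale is sec²φ, so true area = apparent × cos²φ.
True area of ice shelf: 150000 × cos²(78.6°) = 150000 × 0.03907 = 5860 km².
True area of mining concession: 305000 × cos²(11.2°) = 305000 × 0.9623 = 293500 km².
Ratio = 5860 / 293500 ≈ 0.0200.

0.0200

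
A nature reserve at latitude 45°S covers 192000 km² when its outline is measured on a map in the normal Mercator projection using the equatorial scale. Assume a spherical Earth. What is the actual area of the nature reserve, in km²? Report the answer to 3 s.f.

96000 km²

For Mercator, h = k = sec φ (a conformal cylindrical projection has a single point scale, 1/cos φ).
Areal scale = k² = sec²φ = 1/cos²(45°) = 1/0.7071² = 2.000.
True area = apparent / (areal scale) = 192000 / 2.000 ≈ 96000 km².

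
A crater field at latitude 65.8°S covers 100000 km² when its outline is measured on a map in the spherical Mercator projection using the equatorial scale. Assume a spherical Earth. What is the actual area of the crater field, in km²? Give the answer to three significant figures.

16800 km²

The Mercator projection is conformal; its linear scale factor is the same in every direction and equals sec φ = 1/cos φ.
Areal scale = k² = sec²φ = 1/cos²(65.8°) = 1/0.4099² = 5.951.
True area = apparent / (areal scale) = 100000 / 5.951 ≈ 16800 km².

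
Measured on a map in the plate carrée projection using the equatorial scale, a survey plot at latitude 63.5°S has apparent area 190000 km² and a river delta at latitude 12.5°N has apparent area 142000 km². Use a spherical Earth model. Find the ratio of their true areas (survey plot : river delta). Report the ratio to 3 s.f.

0.612

Plate carrée has h = 1 and k = sec φ, giving areal scale sec φ; true area = (apparent area) · cos φ.
True area of survey plot: 190000 × cos(63.5°) = 190000 × 0.4462 = 84780 km².
True area of river delta: 142000 × cos(12.5°) = 142000 × 0.9763 = 138600 km².
Ratio = 84780 / 138600 ≈ 0.612.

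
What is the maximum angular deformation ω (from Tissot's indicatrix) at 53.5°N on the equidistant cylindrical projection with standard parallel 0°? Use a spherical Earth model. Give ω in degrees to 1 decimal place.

In the plate carrée (x = Rλ, y = Rφ), meridians are true-scale (h = 1) and parallels are stretched by k = sec φ.
At 53.5°: h = 1.000, k = 1.681; principal scales a = 1.681, b = 1.000.
sin(ω/2) = (a − b)/(a + b) = 0.6812/2.681 = 0.2541, so ω = 2 arcsin(0.2541) ≈ 29.4°.

29.4°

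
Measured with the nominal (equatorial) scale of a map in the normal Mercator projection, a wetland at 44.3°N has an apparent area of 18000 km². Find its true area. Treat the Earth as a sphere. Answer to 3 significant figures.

9220 km²

For Mercator, h = k = sec φ (a conformal cylindrical projection has a single point scale, 1/cos φ).
Areal scale = k² = sec²φ = 1/cos²(44.3°) = 1/0.7157² = 1.952.
True area = apparent / (areal scale) = 18000 / 1.952 ≈ 9220 km².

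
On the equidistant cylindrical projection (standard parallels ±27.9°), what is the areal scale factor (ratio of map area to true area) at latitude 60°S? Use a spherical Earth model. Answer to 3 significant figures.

1.77

The equidistant cylindrical projection with φ₀ = 27.9° has h = 1 (meridians true) and k = cos φ₀ / cos φ along parallels.
Areal scale = h·k = 1 × cos φ₀ / cos φ; at 60°, h = 1.000, k = 1.768, so h·k = 1.768.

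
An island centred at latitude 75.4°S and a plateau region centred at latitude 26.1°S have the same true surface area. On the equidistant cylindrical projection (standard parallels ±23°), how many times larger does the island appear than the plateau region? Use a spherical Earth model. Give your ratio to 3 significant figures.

The equidistant cylindrical projection with φ₀ = 23° has h = 1 (meridians true) and k = cos φ₀ / cos φ along parallels.
Areal scale at 75.4°: h·k = 1.000 × 3.652 = 3.652.
Areal scale at 26.1°: h·k = 1.000 × 1.025 = 1.025.
Ratio = 3.652/1.025 ≈ 3.56.

3.56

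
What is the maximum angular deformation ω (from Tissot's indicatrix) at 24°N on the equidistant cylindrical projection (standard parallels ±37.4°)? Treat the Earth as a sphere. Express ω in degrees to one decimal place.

8.0°

In the equirectangular projection with standard parallel φ₀ = 37.4° (x = Rλ cos φ₀, y = Rφ), meridians are true-scale (h = 1) and the parallel scale is k = cos φ₀ / cos φ.
At 24°: h = 1.000, k = 0.8696; principal scales a = 1.000, b = 0.8696.
sin(ω/2) = (a − b)/(a + b) = 0.1304/1.870 = 0.06975, so ω = 2 arcsin(0.06975) ≈ 8.0°.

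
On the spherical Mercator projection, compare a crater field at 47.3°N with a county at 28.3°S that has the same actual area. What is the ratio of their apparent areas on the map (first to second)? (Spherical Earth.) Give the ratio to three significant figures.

1.69

On Mercator, area is exaggerated by sec²φ = 1/cos²φ.
At 47.3°: sec²(47.3°) = 1/0.6782² = 2.174.
At 28.3°: sec²(28.3°) = 1/0.8805² = 1.290.
Ratio = 2.174/1.290 = cos²(28.3°)/cos²(47.3°) ≈ 1.69.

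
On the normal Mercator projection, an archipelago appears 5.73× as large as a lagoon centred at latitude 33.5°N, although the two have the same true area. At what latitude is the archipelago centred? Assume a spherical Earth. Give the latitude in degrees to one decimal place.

For equal true areas on Mercator, apparent areas scale as sec²φ, so the ratio is cos²φ₂ / cos²φ₁.
cos²φ₂ / cos²φ₁ = 5.73  ⇒  cos φ₁ = cos 33.5° / √5.73 = 0.8339/2.394 = 0.3484.
φ₁ = arccos(0.3484) ≈ 69.6°.

69.6°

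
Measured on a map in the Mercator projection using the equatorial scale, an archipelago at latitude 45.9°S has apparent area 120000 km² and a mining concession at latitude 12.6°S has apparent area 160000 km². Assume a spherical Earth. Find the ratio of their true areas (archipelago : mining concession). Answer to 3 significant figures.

On Mercator the areal scale is sec²φ, so true area = apparent × cos²φ.
True area of archipelago: 120000 × cos²(45.9°) = 120000 × 0.4843 = 58120 km².
True area of mining concession: 160000 × cos²(12.6°) = 160000 × 0.9524 = 152400 km².
Ratio = 58120 / 152400 ≈ 0.381.

0.381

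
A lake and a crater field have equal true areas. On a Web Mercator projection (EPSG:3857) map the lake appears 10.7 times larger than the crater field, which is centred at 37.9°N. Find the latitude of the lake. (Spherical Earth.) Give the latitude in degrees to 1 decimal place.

On Mercator, (apparent₁)/(apparent₂) = sec²φ₁ / sec²φ₂ when true areas are equal.
cos²φ₂ / cos²φ₁ = 10.7  ⇒  cos φ₁ = cos 37.9° / √10.7 = 0.7891/3.271 = 0.2412.
φ₁ = arccos(0.2412) ≈ 76.0°.

76.0°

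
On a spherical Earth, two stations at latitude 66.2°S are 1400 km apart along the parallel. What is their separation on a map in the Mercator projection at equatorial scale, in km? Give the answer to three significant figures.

For Mercator, h = k = sec φ (a conformal cylindrical projection has a single point scale, 1/cos φ).
Along the parallel, k = sec 66.2° = 1/0.4035 = 2.478.
Map distance = 1400 × 2.478 ≈ 3470 km.

3470 km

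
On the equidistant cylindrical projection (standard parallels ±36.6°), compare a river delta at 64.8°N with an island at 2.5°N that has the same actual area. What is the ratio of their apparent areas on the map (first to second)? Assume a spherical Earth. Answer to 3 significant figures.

In the equirectangular projection with standard parallel φ₀ = 36.6° (x = Rλ cos φ₀, y = Rφ), meridians are true-scale (h = 1) and the parallel scale is k = cos φ₀ / cos φ.
Areal scale at 64.8°: h·k = 1.000 × 1.886 = 1.886.
Areal scale at 2.5°: h·k = 1.000 × 0.8036 = 0.8036.
Ratio = 1.886/0.8036 ≈ 2.35.

2.35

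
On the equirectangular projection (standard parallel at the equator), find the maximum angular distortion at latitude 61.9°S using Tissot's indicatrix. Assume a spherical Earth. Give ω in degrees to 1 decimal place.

42.2°

In the plate carrée (x = Rλ, y = Rφ), meridians are true-scale (h = 1) and parallels are stretched by k = sec φ.
At 61.9°: h = 1.000, k = 2.123; principal scales a = 2.123, b = 1.000.
sin(ω/2) = (a − b)/(a + b) = 1.123/3.123 = 0.3596, so ω = 2 arcsin(0.3596) ≈ 42.2°.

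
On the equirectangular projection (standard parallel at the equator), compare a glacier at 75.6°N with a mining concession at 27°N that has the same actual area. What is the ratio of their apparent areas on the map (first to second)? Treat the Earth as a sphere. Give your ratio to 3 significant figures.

In the plate carrée (x = Rλ, y = Rφ), meridians are true-scale (h = 1) and parallels are stretched by k = sec φ.
Areal scale at 75.6°: h·k = 1.000 × 4.021 = 4.021.
Areal scale at 27°: h·k = 1.000 × 1.122 = 1.122.
Ratio = 4.021/1.122 ≈ 3.58.

3.58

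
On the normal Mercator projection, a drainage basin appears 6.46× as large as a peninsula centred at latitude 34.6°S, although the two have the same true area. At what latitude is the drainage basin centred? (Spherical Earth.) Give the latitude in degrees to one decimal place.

On Mercator, (apparent₁)/(apparent₂) = sec²φ₁ / sec²φ₂ when true areas are equal.
cos²φ₂ / cos²φ₁ = 6.46  ⇒  cos φ₁ = cos 34.6° / √6.46 = 0.8231/2.542 = 0.3239.
φ₁ = arccos(0.3239) ≈ 71.1°.

71.1°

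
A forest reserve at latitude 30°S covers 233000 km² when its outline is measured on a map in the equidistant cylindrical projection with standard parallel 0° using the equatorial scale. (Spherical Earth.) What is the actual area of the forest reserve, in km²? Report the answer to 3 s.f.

For the equirectangular projection with φ₀ = 0 (plate carrée), h = 1 along meridians and k = sec φ along parallels.
Areal scale = h·k = 1 × sec φ; at 30°, h = 1.000, k = 1.155, so h·k = 1.155.
True area = apparent / (areal scale) = 233000 / 1.155 ≈ 202000 km².

202000 km²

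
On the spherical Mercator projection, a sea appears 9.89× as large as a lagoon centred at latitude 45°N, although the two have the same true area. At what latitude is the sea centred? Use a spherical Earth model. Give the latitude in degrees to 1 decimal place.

77.0°

Mercator areal scale is sec²φ, so apparent-area ratio = sec²φ₁ / sec²φ₂ = cos²φ₂ / cos²φ₁.
cos²φ₂ / cos²φ₁ = 9.89  ⇒  cos φ₁ = cos 45° / √9.89 = 0.7071/3.145 = 0.2248.
φ₁ = arccos(0.2248) ≈ 77.0°.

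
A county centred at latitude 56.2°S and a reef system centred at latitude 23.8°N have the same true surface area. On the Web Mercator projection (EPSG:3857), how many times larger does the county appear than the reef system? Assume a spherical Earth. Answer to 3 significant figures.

On Mercator, area is exaggerated by sec²φ = 1/cos²φ.
At 56.2°: sec²(56.2°) = 1/0.5563² = 3.231.
At 23.8°: sec²(23.8°) = 1/0.9150² = 1.195.
Ratio = 3.231/1.195 = cos²(23.8°)/cos²(56.2°) ≈ 2.71.

2.71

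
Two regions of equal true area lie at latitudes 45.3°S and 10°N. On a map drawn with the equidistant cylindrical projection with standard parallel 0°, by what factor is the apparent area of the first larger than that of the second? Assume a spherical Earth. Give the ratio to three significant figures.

For the equirectangular projection with φ₀ = 0 (plate carrée), h = 1 along meridians and k = sec φ along parallels.
Areal scale at 45.3°: h·k = 1.000 × 1.422 = 1.422.
Areal scale at 10°: h·k = 1.000 × 1.015 = 1.015.
Ratio = 1.422/1.015 ≈ 1.40.

1.40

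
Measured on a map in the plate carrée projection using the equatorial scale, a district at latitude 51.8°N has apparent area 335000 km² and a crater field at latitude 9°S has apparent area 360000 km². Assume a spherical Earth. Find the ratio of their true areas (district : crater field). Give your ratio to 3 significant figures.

Plate carrée has h = 1 and k = sec φ, giving areal scale sec φ; true area = (apparent area) · cos φ.
True area of district: 335000 × cos(51.8°) = 335000 × 0.6184 = 207200 km².
True area of crater field: 360000 × cos(9°) = 360000 × 0.9877 = 355600 km².
Ratio = 207200 / 355600 ≈ 0.583.

0.583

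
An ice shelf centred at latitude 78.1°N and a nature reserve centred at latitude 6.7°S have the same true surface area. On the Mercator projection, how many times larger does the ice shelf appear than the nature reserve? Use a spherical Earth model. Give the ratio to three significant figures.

23.2

Mercator areal scale is sec²φ.
At 78.1°: sec²(78.1°) = 1/0.2062² = 23.52.
At 6.7°: sec²(6.7°) = 1/0.9932² = 1.014.
Ratio = 23.52/1.014 = cos²(6.7°)/cos²(78.1°) ≈ 23.2.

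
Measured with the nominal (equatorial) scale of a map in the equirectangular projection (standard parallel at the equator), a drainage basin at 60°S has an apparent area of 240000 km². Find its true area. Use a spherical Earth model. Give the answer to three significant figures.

120000 km²

In the plate carrée (x = Rλ, y = Rφ), meridians are true-scale (h = 1) and parallels are stretched by k = sec φ.
Areal scale = h·k = 1 × sec φ; at 60°, h = 1.000, k = 2.000, so h·k = 2.000.
True area = apparent / (areal scale) = 240000 / 2.000 ≈ 120000 km².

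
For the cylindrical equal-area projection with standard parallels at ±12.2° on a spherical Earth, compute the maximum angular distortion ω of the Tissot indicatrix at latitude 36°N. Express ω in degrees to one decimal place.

21.5°

A cylindrical equal-area projection with standard parallel φ₀ has meridian scale h = cos φ / cos φ₀ and parallel scale k = cos φ₀ / cos φ (so areas are preserved, h·k = 1).
At 36°: h = 0.8277, k = 1.208; principal scales a = 1.208, b = 0.8277.
sin(ω/2) = (a − b)/(a + b) = 0.3804/2.036 = 0.1869, so ω = 2 arcsin(0.1869) ≈ 21.5°.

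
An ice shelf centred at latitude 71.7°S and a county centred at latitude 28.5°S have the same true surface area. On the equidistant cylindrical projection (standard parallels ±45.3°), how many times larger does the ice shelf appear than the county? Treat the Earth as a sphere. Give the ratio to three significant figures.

The equidistant cylindrical projection with φ₀ = 45.3° has h = 1 (meridians true) and k = cos φ₀ / cos φ along parallels.
Areal scale at 71.7°: h·k = 1.000 × 2.240 = 2.240.
Areal scale at 28.5°: h·k = 1.000 × 0.8004 = 0.8004.
Ratio = 2.240/0.8004 ≈ 2.80.

2.80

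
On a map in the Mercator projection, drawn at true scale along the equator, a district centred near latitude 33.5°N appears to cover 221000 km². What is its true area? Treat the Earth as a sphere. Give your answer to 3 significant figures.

154000 km²

Mercator is conformal, so the point scale is isotropic: h = k = sec φ = 1/cos φ.
Areal scale = k² = sec²φ = 1/cos²(33.5°) = 1/0.8339² = 1.438.
True area = apparent / (areal scale) = 221000 / 1.438 ≈ 154000 km².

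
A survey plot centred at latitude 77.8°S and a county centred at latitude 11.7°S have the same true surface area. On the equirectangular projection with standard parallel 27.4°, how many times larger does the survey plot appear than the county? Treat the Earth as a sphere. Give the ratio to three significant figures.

4.63

The equidistant cylindrical projection with φ₀ = 27.4° has h = 1 (meridians true) and k = cos φ₀ / cos φ along parallels.
Areal scale at 77.8°: h·k = 1.000 × 4.201 = 4.201.
Areal scale at 11.7°: h·k = 1.000 × 0.9067 = 0.9067.
Ratio = 4.201/0.9067 ≈ 4.63.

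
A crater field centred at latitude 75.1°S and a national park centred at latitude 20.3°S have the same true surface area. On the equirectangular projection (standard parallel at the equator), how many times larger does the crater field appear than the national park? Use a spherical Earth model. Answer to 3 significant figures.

For the equirectangular projection with φ₀ = 0 (plate carrée), h = 1 along meridians and k = sec φ along parallels.
Areal scale at 75.1°: h·k = 1.000 × 3.889 = 3.889.
Areal scale at 20.3°: h·k = 1.000 × 1.066 = 1.066.
Ratio = 3.889/1.066 ≈ 3.65.

3.65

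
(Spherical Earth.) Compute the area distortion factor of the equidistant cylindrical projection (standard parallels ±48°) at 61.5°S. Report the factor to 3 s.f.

In the equirectangular projection with standard parallel φ₀ = 48° (x = Rλ cos φ₀, y = Rφ), meridians are true-scale (h = 1) and the parallel scale is k = cos φ₀ / cos φ.
Areal scale = h·k = 1 × cos φ₀ / cos φ; at 61.5°, h = 1.000, k = 1.402, so h·k = 1.402.

1.40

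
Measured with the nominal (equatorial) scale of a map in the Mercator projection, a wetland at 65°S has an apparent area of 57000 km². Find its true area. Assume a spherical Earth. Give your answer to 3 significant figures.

The Mercator projection is conformal; its linear scale factor is the same in every direction and equals sec φ = 1/cos φ.
Areal scale = k² = sec²φ = 1/cos²(65°) = 1/0.4226² = 5.599.
True area = apparent / (areal scale) = 57000 / 5.599 ≈ 10200 km².

10200 km²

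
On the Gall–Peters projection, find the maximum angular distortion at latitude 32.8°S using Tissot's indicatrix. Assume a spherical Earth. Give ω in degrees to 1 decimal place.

19.7°

Gall–Peters is a cylindrical equal-area projection with standard parallels at ±45°. For cylindrical equal-area with standard parallel φ₀, h = cos φ / cos φ₀ and k = cos φ₀ / cos φ, so h·k = 1.
At 32.8°: h = 1.189, k = 0.8412; principal scales a = 1.189, b = 0.8412.
sin(ω/2) = (a − b)/(a + b) = 0.3475/2.030 = 0.1712, so ω = 2 arcsin(0.1712) ≈ 19.7°.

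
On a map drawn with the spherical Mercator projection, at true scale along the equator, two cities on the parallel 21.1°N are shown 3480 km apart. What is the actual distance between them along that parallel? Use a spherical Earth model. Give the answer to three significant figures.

Mercator is conformal, so the point scale is isotropic: h = k = sec φ = 1/cos φ.
Along the parallel at 21.1°, map distances are exaggerated by k = sec 21.1° = 1.072.
True distance = 3480 / 1.072 = 3480 × cos 21.1° ≈ 3250 km.

3250 km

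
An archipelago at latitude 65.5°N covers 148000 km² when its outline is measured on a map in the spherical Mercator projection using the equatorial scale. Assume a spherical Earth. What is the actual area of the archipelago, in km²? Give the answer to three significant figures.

Mercator is conformal, so the point scale is isotropic: h = k = sec φ = 1/cos φ.
Areal scale = k² = sec²φ = 1/cos²(65.5°) = 1/0.4147² = 5.815.
True area = apparent / (areal scale) = 148000 / 5.815 ≈ 25500 km².

25500 km²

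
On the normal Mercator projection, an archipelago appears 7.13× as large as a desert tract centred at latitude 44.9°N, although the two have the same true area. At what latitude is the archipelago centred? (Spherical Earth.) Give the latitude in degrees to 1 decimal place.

For equal true areas on Mercator, apparent areas scale as sec²φ, so the ratio is cos²φ₂ / cos²φ₁.
cos²φ₂ / cos²φ₁ = 7.13  ⇒  cos φ₁ = cos 44.9° / √7.13 = 0.7083/2.670 = 0.2653.
φ₁ = arccos(0.2653) ≈ 74.6°.

74.6°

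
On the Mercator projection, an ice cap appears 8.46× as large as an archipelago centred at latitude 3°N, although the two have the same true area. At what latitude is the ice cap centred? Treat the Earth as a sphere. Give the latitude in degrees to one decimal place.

Mercator areal scale is sec²φ, so apparent-area ratio = sec²φ₁ / sec²φ₂ = cos²φ₂ / cos²φ₁.
cos²φ₂ / cos²φ₁ = 8.46  ⇒  cos φ₁ = cos 3° / √8.46 = 0.9986/2.909 = 0.3433.
φ₁ = arccos(0.3433) ≈ 69.9°.

69.9°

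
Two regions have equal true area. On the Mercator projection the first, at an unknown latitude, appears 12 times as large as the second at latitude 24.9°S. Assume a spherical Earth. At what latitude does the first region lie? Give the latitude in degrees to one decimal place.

74.8°

Mercator areal scale is sec²φ, so apparent-area ratio = sec²φ₁ / sec²φ₂ = cos²φ₂ / cos²φ₁.
cos²φ₂ / cos²φ₁ = 12  ⇒  cos φ₁ = cos 24.9° / √12 = 0.9070/3.464 = 0.2618.
φ₁ = arccos(0.2618) ≈ 74.8°.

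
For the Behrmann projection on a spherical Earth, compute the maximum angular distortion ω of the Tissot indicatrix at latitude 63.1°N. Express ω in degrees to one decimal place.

69.7°

The Behrmann projection is cylindrical equal-area with φ₀ = 30°. For cylindrical equal-area with standard parallel φ₀, h = cos φ / cos φ₀ and k = cos φ₀ / cos φ, so h·k = 1.
At 63.1°: h = 0.5224, k = 1.914; principal scales a = 1.914, b = 0.5224.
sin(ω/2) = (a − b)/(a + b) = 1.392/2.437 = 0.5712, so ω = 2 arcsin(0.5712) ≈ 69.7°.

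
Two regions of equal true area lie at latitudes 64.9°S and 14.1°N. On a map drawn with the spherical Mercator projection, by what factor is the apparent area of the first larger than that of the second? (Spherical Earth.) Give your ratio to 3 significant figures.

5.23

Mercator is conformal with k = sec φ, so areal scale = k² = sec²φ.
At 64.9°: sec²(64.9°) = 1/0.4242² = 5.557.
At 14.1°: sec²(14.1°) = 1/0.9699² = 1.063.
Ratio = 5.557/1.063 = cos²(14.1°)/cos²(64.9°) ≈ 5.23.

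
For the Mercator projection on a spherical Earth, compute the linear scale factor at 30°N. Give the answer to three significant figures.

For Mercator, h = k = sec φ (a conformal cylindrical projection has a single point scale, 1/cos φ).
k = 1/cos 30° = 1/0.8660 = 1.155.

1.15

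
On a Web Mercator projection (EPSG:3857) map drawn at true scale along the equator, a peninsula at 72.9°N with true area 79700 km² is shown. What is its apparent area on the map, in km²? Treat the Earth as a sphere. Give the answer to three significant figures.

922000 km²

The Mercator projection is conformal; its linear scale factor is the same in every direction and equals sec φ = 1/cos φ.
Areal scale = k² = sec²φ = 1/cos²(72.9°) = 1/0.2940² = 11.57.
Apparent area = 79700 × 11.57 ≈ 922000 km².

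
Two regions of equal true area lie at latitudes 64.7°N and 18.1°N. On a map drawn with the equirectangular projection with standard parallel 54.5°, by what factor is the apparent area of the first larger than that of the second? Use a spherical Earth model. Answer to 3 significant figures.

With standard parallel φ₀ = 54.5°, the equirectangular projection gives x = Rλ cos φ₀, y = Rφ, so h = 1 and k = cos 54.5° / cos φ.
Areal scale at 64.7°: h·k = 1.000 × 1.359 = 1.359.
Areal scale at 18.1°: h·k = 1.000 × 0.6109 = 0.6109.
Ratio = 1.359/0.6109 ≈ 2.22.

2.22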